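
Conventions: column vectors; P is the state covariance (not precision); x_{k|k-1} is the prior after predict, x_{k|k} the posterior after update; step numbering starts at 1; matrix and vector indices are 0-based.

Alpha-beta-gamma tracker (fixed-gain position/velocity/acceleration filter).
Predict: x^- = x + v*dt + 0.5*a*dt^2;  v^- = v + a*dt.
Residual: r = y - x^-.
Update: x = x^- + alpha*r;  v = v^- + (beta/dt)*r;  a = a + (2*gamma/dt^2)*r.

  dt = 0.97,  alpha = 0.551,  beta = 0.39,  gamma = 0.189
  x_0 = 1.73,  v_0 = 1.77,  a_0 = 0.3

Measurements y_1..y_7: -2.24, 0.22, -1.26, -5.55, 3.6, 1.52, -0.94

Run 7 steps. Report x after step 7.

step 1: x_pred=3.5880  r=-5.8280  x^+=0.3768  v^+=-0.2822  a^+=-2.0414
step 2: x_pred=-0.8573  r=1.0773  x^+=-0.2637  v^+=-1.8292  a^+=-1.6086
step 3: x_pred=-2.7948  r=1.5348  x^+=-1.9491  v^+=-2.7724  a^+=-0.9920
step 4: x_pred=-5.1050  r=-0.4450  x^+=-5.3502  v^+=-3.9135  a^+=-1.1707
step 5: x_pred=-9.6971  r=13.2971  x^+=-2.3704  v^+=0.2971  a^+=4.1713
step 6: x_pred=-0.1198  r=1.6398  x^+=0.7837  v^+=5.0026  a^+=4.8301
step 7: x_pred=7.9085  r=-8.8485  x^+=3.0330  v^+=6.1301  a^+=1.2752

x_post = 3.0330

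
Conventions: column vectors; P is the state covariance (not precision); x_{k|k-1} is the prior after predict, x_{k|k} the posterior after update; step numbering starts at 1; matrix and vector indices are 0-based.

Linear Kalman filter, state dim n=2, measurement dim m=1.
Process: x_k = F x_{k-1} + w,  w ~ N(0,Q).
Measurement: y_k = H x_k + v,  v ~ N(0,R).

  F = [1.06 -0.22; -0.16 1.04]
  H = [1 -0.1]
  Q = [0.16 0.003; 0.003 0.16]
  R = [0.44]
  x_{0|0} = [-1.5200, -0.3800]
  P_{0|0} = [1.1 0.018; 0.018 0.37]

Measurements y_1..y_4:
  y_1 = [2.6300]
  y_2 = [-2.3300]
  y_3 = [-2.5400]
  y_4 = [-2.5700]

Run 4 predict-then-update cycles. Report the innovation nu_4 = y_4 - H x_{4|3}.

innov = [-0.6241]

step 1: x^-=[-1.5276, -0.1520]  P^-=[1.4055 -0.2477; -0.2477 0.5824]  S=[1.9008]  K=[0.7524; -0.1610]  nu=[4.1424]  x^+=[1.5893, -0.8188]  P^+=[0.3293 -0.0175; -0.0175 0.5331]
step 2: x^-=[1.8647, -1.1058]  P^-=[0.5640 -0.1948; -0.1948 0.7509]  S=[1.0505]  K=[0.5554; -0.2569]  nu=[-4.3053]  x^+=[-0.5266, 0.0001]  P^+=[0.2399 -0.0449; -0.0449 0.6816]
step 3: x^-=[-0.5582, 0.0844]  P^-=[0.4835 -0.2447; -0.2447 0.9182]  S=[0.9816]  K=[0.5175; -0.3428]  nu=[-1.9733]  x^+=[-1.5794, 0.7609]  P^+=[0.2206 -0.0705; -0.0705 0.8029]
step 4: x^-=[-1.8415, 1.0440]  P^-=[0.4797 -0.2984; -0.2984 1.0575]  S=[0.9899]  K=[0.5147; -0.4082]  nu=[-0.6241]  x^+=[-2.1627, 1.2988]  P^+=[0.2174 -0.0904; -0.0904 0.8925]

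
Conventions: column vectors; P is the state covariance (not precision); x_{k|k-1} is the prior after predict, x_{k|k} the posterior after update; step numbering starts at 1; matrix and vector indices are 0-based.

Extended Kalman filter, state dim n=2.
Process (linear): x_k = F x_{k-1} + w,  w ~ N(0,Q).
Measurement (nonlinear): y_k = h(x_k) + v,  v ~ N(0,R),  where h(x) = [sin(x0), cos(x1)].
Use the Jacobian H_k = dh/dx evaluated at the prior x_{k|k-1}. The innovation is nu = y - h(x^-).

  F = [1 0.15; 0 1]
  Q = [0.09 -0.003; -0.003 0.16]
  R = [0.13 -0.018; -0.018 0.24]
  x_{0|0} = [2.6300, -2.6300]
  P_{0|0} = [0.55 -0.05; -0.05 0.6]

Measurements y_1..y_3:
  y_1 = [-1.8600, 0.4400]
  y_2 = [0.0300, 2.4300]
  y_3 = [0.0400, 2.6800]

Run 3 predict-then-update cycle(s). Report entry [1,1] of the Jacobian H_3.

step 1: x^-=[2.2355, -2.6300]  P^-=[0.6385 0.0370; 0.0370 0.7600]  H_jac=[-0.6168 0.0000; 0.0000 0.4896]  S=[0.3729 -0.0292; -0.0292 0.4222]  K=[-1.0584 -0.0302; 0.0078 0.8819]  nu=[-2.6471, 1.3120]  x^+=[4.9976, -1.4936]  P^+=[0.2222 0.0241; 0.0241 0.4320]
step 2: x^-=[4.7736, -1.4936]  P^-=[0.3291 0.0859; 0.0859 0.5920]  H_jac=[0.0612 0.0000; 0.0000 0.9970]  S=[0.1312 -0.0128; -0.0128 0.8285]  K=[0.1637 0.1059; 0.1095 0.7141]  nu=[1.0281, 2.3529]  x^+=[5.1910, 0.2992]  P^+=[0.3168 0.0225; 0.0225 0.1699]
step 3: x^-=[5.2359, 0.2992]  P^-=[0.4174 0.0450; 0.0450 0.3299]  H_jac=[0.4999 0.0000; 0.0000 -0.2948]  S=[0.2343 -0.0246; -0.0246 0.2687]  K=[0.8939 0.0326; 0.0586 -0.3566]  nu=[0.9061, 1.7244]  x^+=[6.1020, -0.2627]  P^+=[0.2313 0.0281; 0.0281 0.2939]

H_jac[1,1] = -0.2948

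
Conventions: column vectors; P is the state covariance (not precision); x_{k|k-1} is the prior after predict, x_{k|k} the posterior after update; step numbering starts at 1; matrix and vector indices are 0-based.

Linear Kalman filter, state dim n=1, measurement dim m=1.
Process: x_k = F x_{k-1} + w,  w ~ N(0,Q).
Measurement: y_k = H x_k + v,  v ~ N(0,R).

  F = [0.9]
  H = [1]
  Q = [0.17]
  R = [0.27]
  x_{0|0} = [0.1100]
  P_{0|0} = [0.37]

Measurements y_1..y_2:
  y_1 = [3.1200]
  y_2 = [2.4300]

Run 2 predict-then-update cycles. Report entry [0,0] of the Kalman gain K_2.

K[0,0] = 0.5336

step 1: x^-=[0.0990]  P^-=[0.4697]  S=[0.7397]  K=[0.6350]  nu=[3.0210]  x^+=[2.0173]  P^+=[0.1714]
step 2: x^-=[1.8156]  P^-=[0.3089]  S=[0.5789]  K=[0.5336]  nu=[0.6144]  x^+=[2.1434]  P^+=[0.1441]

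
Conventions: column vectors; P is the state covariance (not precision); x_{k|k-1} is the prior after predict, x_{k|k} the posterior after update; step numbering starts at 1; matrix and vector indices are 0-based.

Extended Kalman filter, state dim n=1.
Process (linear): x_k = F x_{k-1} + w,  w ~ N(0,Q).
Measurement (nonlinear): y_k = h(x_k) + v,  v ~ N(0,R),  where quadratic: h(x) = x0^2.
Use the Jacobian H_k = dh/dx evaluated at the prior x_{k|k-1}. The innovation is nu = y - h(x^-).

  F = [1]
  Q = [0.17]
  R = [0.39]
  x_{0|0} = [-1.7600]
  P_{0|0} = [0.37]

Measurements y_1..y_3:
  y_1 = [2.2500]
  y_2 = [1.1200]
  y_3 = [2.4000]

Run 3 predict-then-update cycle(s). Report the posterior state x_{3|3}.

x_post = [-1.5005]

step 1: x^-=[-1.7600]  P^-=[0.5400]  H_jac=[-3.5200]  S=[7.0808]  K=[-0.2684]  nu=[-0.8476]  x^+=[-1.5325]  P^+=[0.0297]
step 2: x^-=[-1.5325]  P^-=[0.1997]  H_jac=[-3.0649]  S=[2.2663]  K=[-0.2701]  nu=[-1.2285]  x^+=[-1.2006]  P^+=[0.0344]
step 3: x^-=[-1.2006]  P^-=[0.2044]  H_jac=[-2.4013]  S=[1.5684]  K=[-0.3129]  nu=[0.9585]  x^+=[-1.5005]  P^+=[0.0508]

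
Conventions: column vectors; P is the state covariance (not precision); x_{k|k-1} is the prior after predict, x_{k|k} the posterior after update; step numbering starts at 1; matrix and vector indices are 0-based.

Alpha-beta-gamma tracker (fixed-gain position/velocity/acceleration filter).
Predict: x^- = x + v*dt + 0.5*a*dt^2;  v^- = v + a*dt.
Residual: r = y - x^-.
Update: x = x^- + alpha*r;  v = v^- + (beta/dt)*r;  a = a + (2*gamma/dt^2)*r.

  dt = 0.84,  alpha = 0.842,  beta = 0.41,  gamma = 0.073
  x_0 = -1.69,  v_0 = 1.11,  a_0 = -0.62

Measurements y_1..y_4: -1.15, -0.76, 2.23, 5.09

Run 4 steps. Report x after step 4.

x_post = 4.7038

step 1: x_pred=-0.9763  r=-0.1737  x^+=-1.1226  v^+=0.5044  a^+=-0.6559
step 2: x_pred=-0.9302  r=0.1702  x^+=-0.7869  v^+=0.0365  a^+=-0.6207
step 3: x_pred=-0.9752  r=3.2052  x^+=1.7236  v^+=1.0796  a^+=0.0425
step 4: x_pred=2.6454  r=2.4446  x^+=4.7038  v^+=2.3085  a^+=0.5483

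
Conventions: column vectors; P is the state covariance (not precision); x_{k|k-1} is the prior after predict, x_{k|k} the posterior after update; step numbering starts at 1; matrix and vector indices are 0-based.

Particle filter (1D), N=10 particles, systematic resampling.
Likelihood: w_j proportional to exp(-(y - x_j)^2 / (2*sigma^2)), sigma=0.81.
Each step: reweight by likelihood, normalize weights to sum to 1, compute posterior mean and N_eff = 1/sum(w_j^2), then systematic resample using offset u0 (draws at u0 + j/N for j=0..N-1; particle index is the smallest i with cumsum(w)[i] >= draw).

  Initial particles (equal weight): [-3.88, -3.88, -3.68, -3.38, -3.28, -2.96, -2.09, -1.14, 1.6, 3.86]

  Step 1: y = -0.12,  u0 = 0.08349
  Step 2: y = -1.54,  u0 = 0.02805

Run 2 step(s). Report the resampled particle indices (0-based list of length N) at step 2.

step 1: w=[0.0000, 0.0000, 0.0001, 0.0005, 0.0008, 0.0035, 0.0848, 0.7389, 0.1713, 0.0000]  mean=-0.7608  Neff=1.7167  idx=[6, 7, 7, 7, 7, 7, 7, 7, 8, 8]
step 2: w=[0.1136, 0.1266, 0.1266, 0.1266, 0.1266, 0.1266, 0.1266, 0.1266, 0.0001, 0.0001]  mean=-1.2475  Neff=7.9930  idx=[0, 1, 1, 2, 3, 4, 5, 5, 6, 7]

resampled_idx = [0, 1, 1, 2, 3, 4, 5, 5, 6, 7]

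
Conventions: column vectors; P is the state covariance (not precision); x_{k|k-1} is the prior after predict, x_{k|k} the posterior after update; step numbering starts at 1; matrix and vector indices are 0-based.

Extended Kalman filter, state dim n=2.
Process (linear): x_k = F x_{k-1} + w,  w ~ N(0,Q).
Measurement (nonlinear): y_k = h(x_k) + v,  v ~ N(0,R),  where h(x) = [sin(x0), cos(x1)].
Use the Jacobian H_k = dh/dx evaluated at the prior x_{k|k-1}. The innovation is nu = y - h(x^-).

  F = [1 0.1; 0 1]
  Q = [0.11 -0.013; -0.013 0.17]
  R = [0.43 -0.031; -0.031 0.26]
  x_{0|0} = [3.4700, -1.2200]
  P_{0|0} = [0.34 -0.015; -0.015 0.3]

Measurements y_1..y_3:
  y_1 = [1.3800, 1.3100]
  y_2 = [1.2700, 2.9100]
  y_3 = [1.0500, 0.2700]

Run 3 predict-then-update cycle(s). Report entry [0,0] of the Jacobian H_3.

H_jac[0,0] = -0.5915

step 1: x^-=[3.3480, -1.2200]  P^-=[0.4500 0.0020; 0.0020 0.4700]  H_jac=[-0.9788 0.0000; 0.0000 0.9391]  S=[0.8611 -0.0328; -0.0328 0.6745]  K=[-0.5123 -0.0222; 0.0227 0.6555]  nu=[1.5849, 0.9664]  x^+=[2.5146, -0.5506]  P^+=[0.2244 0.0108; 0.0108 0.1807]
step 2: x^-=[2.4595, -0.5506]  P^-=[0.3383 0.0159; 0.0159 0.3507]  H_jac=[-0.7763 0.0000; 0.0000 0.5232]  S=[0.6339 -0.0374; -0.0374 0.3560]  K=[-0.4155 -0.0204; 0.0111 0.5166]  nu=[0.6396, 2.0578]  x^+=[2.1517, 0.5196]  P^+=[0.2294 0.0145; 0.0145 0.2561]
step 3: x^-=[2.2037, 0.5196]  P^-=[0.3448 0.0271; 0.0271 0.4261]  H_jac=[-0.5915 0.0000; 0.0000 -0.4965]  S=[0.5506 -0.0230; -0.0230 0.3650]  K=[-0.3729 -0.0604; -0.0535 -0.5829]  nu=[0.2437, -0.5980]  x^+=[2.1489, 0.8551]  P^+=[0.2680 0.0083; 0.0083 0.3019]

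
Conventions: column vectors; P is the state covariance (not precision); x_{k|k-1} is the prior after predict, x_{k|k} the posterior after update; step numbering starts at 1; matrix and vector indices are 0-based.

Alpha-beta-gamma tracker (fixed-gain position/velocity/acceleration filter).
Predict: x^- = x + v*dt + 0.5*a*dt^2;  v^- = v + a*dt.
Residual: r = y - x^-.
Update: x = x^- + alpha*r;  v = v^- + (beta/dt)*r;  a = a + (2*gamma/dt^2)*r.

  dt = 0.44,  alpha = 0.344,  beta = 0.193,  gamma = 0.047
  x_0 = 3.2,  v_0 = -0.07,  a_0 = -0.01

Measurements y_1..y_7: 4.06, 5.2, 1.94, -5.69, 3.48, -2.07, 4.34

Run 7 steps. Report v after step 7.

step 1: x_pred=3.1682  r=0.8918  x^+=3.4750  v^+=0.3168  a^+=0.4230
step 2: x_pred=3.6553  r=1.5447  x^+=4.1867  v^+=1.1804  a^+=1.1730
step 3: x_pred=4.8196  r=-2.8796  x^+=3.8290  v^+=0.4334  a^+=-0.2252
step 4: x_pred=3.9979  r=-9.6879  x^+=0.6653  v^+=-3.9151  a^+=-4.9290
step 5: x_pred=-1.5345  r=5.0145  x^+=0.1905  v^+=-3.8844  a^+=-2.4943
step 6: x_pred=-1.7601  r=-0.3099  x^+=-1.8667  v^+=-5.1178  a^+=-2.6448
step 7: x_pred=-4.3745  r=8.7145  x^+=-1.3767  v^+=-2.4590  a^+=1.5864

v_post = -2.4590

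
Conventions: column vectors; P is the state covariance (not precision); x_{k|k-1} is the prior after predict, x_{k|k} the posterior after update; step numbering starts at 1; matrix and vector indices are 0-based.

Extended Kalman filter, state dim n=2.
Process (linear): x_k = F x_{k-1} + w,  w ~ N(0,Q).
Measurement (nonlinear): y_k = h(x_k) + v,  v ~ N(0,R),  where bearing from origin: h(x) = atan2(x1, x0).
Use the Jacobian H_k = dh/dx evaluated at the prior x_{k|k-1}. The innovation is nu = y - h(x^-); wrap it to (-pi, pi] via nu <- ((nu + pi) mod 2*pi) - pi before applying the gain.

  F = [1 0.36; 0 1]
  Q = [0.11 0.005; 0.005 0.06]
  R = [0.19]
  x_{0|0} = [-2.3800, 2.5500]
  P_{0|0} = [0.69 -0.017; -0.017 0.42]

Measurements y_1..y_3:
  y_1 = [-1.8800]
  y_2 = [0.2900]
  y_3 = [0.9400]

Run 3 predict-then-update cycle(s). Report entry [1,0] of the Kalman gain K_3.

step 1: x^-=[-1.4620, 2.5500]  P^-=[0.8422 0.1392; 0.1392 0.4800]  H_jac=[-0.2951 -0.1692]  S=[0.2910]  K=[-0.9351; -0.4203]  nu=[2.3118]  x^+=[-3.6237, 1.5784]  P^+=[0.5877 0.0248; 0.0248 0.4286]
step 2: x^-=[-3.0555, 1.5784]  P^-=[0.7712 0.1841; 0.1841 0.4886]  H_jac=[-0.1335 -0.2583]  S=[0.2490]  K=[-0.6042; -0.6055]  nu=[-2.3748]  x^+=[-1.6206, 3.0163]  P^+=[0.6802 0.0930; 0.0930 0.3973]
step 3: x^-=[-0.5347, 3.0163]  P^-=[0.9087 0.2410; 0.2410 0.4573]  H_jac=[-0.3214 -0.0570]  S=[0.2942]  K=[-1.0395; -0.3519]  nu=[-0.8062]  x^+=[0.3034, 3.3001]  P^+=[0.5908 0.1334; 0.1334 0.4209]

K[1,0] = -0.3519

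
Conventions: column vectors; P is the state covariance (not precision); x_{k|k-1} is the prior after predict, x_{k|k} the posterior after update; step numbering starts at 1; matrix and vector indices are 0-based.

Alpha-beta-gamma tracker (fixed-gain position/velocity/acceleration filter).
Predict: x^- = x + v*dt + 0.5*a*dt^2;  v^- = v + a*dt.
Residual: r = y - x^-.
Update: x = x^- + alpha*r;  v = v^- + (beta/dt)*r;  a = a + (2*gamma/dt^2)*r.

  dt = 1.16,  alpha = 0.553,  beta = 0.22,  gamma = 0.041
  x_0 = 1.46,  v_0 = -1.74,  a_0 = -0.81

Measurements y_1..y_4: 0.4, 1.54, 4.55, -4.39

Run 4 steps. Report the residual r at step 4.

step 1: x_pred=-1.1034  r=1.5034  x^+=-0.2720  v^+=-2.3945  a^+=-0.7184
step 2: x_pred=-3.5329  r=5.0729  x^+=-0.7276  v^+=-2.2657  a^+=-0.4092
step 3: x_pred=-3.6311  r=8.1811  x^+=0.8930  v^+=-1.1888  a^+=0.0893
step 4: x_pred=-0.4259  r=-3.9641  x^+=-2.6181  v^+=-1.8370  a^+=-0.1523

resid = -3.9641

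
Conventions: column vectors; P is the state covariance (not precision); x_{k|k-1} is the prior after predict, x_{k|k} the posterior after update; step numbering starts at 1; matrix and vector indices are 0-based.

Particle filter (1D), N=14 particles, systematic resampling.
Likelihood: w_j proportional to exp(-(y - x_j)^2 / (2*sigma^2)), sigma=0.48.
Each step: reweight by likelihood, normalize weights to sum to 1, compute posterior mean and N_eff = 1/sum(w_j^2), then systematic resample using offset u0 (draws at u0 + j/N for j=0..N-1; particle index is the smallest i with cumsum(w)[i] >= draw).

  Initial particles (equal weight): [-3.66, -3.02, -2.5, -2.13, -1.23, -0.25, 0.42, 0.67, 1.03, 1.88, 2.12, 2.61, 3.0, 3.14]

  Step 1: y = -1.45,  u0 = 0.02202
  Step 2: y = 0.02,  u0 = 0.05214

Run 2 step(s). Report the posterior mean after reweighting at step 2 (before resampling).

post_mean = -1.2305

step 1: w=[0.0000, 0.0034, 0.0649, 0.2605, 0.6396, 0.0312, 0.0004, 0.0000, 0.0000, 0.0000, 0.0000, 0.0000, 0.0000, 0.0000]  mean=-1.5217  Neff=2.0741  idx=[2, 3, 3, 3, 3, 4, 4, 4, 4, 4, 4, 4, 4, 4]
step 2: w=[0.0000, 0.0001, 0.0001, 0.0001, 0.0001, 0.1110, 0.1110, 0.1110, 0.1110, 0.1110, 0.1110, 0.1110, 0.1110, 0.1110]  mean=-1.2305  Neff=9.0105  idx=[5, 6, 6, 7, 8, 8, 9, 9, 10, 11, 11, 12, 13, 13]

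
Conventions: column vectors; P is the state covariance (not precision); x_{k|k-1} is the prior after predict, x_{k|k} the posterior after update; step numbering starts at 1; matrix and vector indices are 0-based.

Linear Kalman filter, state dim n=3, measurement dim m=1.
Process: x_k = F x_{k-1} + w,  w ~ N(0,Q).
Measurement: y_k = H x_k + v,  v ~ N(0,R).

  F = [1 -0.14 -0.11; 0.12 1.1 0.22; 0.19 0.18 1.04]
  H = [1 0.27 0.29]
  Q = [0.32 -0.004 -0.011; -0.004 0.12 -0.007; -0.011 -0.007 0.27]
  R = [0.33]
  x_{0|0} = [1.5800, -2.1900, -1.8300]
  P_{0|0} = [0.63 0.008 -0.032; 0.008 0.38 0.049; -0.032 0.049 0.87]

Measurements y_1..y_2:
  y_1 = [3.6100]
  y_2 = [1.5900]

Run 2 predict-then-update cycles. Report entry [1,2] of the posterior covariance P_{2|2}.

step 1: x^-=[2.0879, -2.6220, -1.9972]  P^-=[0.9743 -0.0134 -0.0399; -0.0134 0.6551 0.3362; -0.0399 0.3362 1.2523]  S=[1.4797]  K=[0.6482; 0.1764; 0.2798]  nu=[2.8092]  x^+=[3.9088, -2.1265, -1.2111]  P^+=[0.3526 -0.1825 -0.3083; -0.1825 0.6091 0.2631; -0.3083 0.2631 1.1364]
step 2: x^-=[4.3398, -2.1365, -0.8996]  P^-=[0.8253 -0.3844 -0.4750; -0.3844 0.9800 0.5996; -0.4750 0.5996 1.4958]  S=[0.9633]  K=[0.6060; 0.0561; 0.1252]  nu=[-1.9120]  x^+=[3.1811, -2.2438, -1.1391]  P^+=[0.4716 -0.4172 -0.5482; -0.4172 0.9769 0.5929; -0.5482 0.5929 1.4807]

P_post[1,2] = 0.5929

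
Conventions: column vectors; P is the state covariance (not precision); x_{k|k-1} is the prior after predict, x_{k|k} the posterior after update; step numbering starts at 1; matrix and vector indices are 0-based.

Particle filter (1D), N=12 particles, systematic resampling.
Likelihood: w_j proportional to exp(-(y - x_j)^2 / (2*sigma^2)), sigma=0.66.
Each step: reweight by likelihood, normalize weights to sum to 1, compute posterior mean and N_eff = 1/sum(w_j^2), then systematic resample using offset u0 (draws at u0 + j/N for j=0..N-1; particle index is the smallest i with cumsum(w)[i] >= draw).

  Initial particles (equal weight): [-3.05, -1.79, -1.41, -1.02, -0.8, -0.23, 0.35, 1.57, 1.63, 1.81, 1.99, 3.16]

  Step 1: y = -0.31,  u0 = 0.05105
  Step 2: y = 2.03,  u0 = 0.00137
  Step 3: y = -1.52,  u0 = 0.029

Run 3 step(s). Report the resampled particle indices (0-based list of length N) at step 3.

resampled_idx = [0, 0, 0, 0, 0, 0, 0, 0, 1, 1, 5, 9]

step 1: w=[0.0001, 0.0246, 0.0758, 0.1705, 0.2309, 0.3019, 0.1845, 0.0053, 0.0040, 0.0017, 0.0007, 0.0000]  mean=-0.4952  Neff=4.6740  idx=[2, 3, 3, 4, 4, 4, 5, 5, 5, 5, 6, 6]
step 2: w=[0.0000, 0.0003, 0.0003, 0.0011, 0.0011, 0.0011, 0.0316, 0.0316, 0.0316, 0.0316, 0.4349, 0.4349]  mean=0.2721  Neff=2.6159  idx=[3, 8, 10, 10, 10, 10, 10, 11, 11, 11, 11, 11]
step 3: w=[0.6266, 0.1682, 0.0205, 0.0205, 0.0205, 0.0205, 0.0205, 0.0205, 0.0205, 0.0205, 0.0205, 0.0205]  mean=-0.4681  Neff=2.3523  idx=[0, 0, 0, 0, 0, 0, 0, 0, 1, 1, 5, 9]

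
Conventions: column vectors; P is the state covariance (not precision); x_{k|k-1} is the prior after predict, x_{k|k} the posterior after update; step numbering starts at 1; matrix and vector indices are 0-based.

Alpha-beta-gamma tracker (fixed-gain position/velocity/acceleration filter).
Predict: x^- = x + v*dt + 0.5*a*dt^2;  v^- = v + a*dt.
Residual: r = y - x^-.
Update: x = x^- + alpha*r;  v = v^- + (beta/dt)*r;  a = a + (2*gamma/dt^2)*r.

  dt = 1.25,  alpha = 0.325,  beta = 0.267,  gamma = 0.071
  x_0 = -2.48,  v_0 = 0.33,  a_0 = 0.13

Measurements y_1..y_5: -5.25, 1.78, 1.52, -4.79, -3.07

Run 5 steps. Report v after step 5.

step 1: x_pred=-1.9659  r=-3.2841  x^+=-3.0333  v^+=-0.2090  a^+=-0.1685
step 2: x_pred=-3.4261  r=5.2061  x^+=-1.7341  v^+=0.6925  a^+=0.3047
step 3: x_pred=-0.6305  r=2.1505  x^+=0.0684  v^+=1.5327  a^+=0.5001
step 4: x_pred=2.3750  r=-7.1650  x^+=0.0463  v^+=0.6274  a^+=-0.1510
step 5: x_pred=0.7125  r=-3.7825  x^+=-0.5168  v^+=-0.3694  a^+=-0.4948

v_post = -0.3694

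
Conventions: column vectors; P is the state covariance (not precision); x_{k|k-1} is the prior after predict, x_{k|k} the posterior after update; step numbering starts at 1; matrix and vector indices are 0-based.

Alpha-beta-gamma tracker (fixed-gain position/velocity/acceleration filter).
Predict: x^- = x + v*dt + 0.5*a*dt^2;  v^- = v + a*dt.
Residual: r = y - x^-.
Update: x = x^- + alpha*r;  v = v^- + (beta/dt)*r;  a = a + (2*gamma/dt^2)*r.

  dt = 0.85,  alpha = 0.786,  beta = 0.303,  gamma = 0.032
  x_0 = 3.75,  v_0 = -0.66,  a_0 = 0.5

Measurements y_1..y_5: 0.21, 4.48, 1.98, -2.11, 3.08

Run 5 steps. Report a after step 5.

step 1: x_pred=3.3696  r=-3.1596  x^+=0.8862  v^+=-1.3613  a^+=0.2201
step 2: x_pred=-0.1914  r=4.6714  x^+=3.4803  v^+=0.4910  a^+=0.6339
step 3: x_pred=4.1267  r=-2.1467  x^+=2.4394  v^+=0.2646  a^+=0.4438
step 4: x_pred=2.8246  r=-4.9346  x^+=-1.0540  v^+=-1.1172  a^+=0.0066
step 5: x_pred=-2.0012  r=5.0812  x^+=1.9926  v^+=0.6997  a^+=0.4567

a_post = 0.4567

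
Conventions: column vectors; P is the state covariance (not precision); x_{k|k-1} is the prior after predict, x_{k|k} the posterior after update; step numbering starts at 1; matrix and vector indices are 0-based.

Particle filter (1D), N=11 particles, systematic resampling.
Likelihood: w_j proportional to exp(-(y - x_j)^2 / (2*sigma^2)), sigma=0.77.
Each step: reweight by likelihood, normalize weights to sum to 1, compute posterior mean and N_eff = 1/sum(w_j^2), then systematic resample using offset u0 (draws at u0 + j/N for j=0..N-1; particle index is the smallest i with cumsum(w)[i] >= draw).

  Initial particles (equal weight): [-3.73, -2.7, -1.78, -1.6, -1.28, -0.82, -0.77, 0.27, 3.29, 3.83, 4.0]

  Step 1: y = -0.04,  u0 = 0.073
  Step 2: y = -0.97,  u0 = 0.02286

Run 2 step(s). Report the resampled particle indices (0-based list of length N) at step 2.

resampled_idx = [0, 1, 1, 2, 3, 4, 4, 5, 6, 6, 9]

step 1: w=[0.0000, 0.0010, 0.0295, 0.0486, 0.1035, 0.2267, 0.2416, 0.3491, 0.0000, 0.0000, 0.0000]  mean=-0.5429  Neff=4.0720  idx=[3, 4, 5, 5, 6, 6, 6, 7, 7, 7, 7]
step 2: w=[0.0942, 0.1214, 0.1292, 0.1292, 0.1273, 0.1273, 0.1273, 0.0360, 0.0360, 0.0360, 0.0360]  mean=-0.7733  Neff=9.0239  idx=[0, 1, 1, 2, 3, 4, 4, 5, 6, 6, 9]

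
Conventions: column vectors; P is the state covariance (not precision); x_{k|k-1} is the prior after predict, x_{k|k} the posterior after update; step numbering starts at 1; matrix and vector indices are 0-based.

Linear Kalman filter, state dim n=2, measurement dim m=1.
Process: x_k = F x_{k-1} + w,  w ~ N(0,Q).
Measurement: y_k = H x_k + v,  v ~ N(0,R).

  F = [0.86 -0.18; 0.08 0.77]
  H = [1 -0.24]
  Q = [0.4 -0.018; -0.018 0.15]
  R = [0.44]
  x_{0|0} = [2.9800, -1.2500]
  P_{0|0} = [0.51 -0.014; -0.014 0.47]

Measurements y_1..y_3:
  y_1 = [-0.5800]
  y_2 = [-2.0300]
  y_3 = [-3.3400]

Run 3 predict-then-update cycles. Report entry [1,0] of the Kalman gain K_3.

K[1,0] = -0.1111

step 1: x^-=[2.7878, -0.7241]  P^-=[0.7968 -0.0571; -0.0571 0.4302]  S=[1.2890]  K=[0.6288; -0.1244]  nu=[-3.5416]  x^+=[0.5609, -0.2835]  P^+=[0.2872 0.0437; 0.0437 0.4102]
step 2: x^-=[0.5334, -0.1734]  P^-=[0.6121 -0.0268; -0.0268 0.4005]  S=[1.0881]  K=[0.5685; -0.1129]  nu=[-2.6050]  x^+=[-0.9475, 0.1209]  P^+=[0.2605 0.0431; 0.0431 0.3866]
step 3: x^-=[-0.8366, 0.0173]  P^-=[0.5918 -0.0258; -0.0258 0.3862]  S=[1.0664]  K=[0.5608; -0.1111]  nu=[-2.4992]  x^+=[-2.2381, 0.2948]  P^+=[0.2565 0.0407; 0.0407 0.3730]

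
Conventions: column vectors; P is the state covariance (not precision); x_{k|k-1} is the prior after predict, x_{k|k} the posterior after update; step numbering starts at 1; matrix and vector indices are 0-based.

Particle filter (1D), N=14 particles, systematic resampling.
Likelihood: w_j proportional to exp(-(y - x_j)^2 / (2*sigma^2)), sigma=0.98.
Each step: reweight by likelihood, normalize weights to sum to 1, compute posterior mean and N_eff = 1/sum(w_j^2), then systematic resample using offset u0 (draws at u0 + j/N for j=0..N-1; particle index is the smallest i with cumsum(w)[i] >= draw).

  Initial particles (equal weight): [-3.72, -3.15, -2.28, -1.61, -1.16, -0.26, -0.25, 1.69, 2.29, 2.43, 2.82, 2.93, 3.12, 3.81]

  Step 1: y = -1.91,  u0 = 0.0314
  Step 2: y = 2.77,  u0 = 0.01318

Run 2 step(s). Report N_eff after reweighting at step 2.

N_eff = 2.2634

step 1: w=[0.0485, 0.1199, 0.2487, 0.2549, 0.1993, 0.0647, 0.0636, 0.0003, 0.0000, 0.0000, 0.0000, 0.0000, 0.0000, 0.0000]  mean=-1.7989  Neff=5.2222  idx=[0, 1, 2, 2, 2, 2, 3, 3, 3, 4, 4, 4, 5, 6]
step 2: w=[0.0000, 0.0000, 0.0001, 0.0001, 0.0001, 0.0001, 0.0025, 0.0025, 0.0025, 0.0177, 0.0177, 0.0177, 0.4620, 0.4768]  mean=-0.3141  Neff=2.2634  idx=[9, 12, 12, 12, 12, 12, 12, 12, 13, 13, 13, 13, 13, 13]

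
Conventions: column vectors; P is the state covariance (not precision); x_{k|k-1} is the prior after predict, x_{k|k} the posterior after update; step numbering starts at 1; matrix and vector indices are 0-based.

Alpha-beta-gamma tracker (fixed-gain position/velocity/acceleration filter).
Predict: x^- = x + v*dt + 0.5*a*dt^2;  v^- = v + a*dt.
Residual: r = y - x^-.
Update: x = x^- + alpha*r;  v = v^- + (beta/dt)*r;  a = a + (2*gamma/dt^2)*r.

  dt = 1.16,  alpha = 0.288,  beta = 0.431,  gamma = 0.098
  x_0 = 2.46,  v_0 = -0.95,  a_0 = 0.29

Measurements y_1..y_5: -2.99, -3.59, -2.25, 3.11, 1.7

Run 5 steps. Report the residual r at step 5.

resid = 2.4968

step 1: x_pred=1.5531  r=-4.5431  x^+=0.2447  v^+=-2.3016  a^+=-0.3717
step 2: x_pred=-2.6753  r=-0.9147  x^+=-2.9387  v^+=-3.0727  a^+=-0.5050
step 3: x_pred=-6.8428  r=4.5928  x^+=-5.5201  v^+=-1.9520  a^+=0.1640
step 4: x_pred=-7.6741  r=10.7841  x^+=-4.5683  v^+=2.2451  a^+=1.7348
step 5: x_pred=-0.7968  r=2.4968  x^+=-0.0777  v^+=5.1851  a^+=2.0985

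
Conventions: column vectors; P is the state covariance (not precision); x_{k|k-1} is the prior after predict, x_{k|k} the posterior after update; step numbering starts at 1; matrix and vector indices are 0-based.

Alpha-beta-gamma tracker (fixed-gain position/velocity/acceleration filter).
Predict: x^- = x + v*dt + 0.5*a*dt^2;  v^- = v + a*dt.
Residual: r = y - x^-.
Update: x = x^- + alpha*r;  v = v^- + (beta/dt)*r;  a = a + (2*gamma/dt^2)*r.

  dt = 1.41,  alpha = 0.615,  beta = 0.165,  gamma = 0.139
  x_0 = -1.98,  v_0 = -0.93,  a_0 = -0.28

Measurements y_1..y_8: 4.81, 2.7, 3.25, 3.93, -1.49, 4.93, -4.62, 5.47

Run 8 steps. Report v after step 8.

step 1: x_pred=-3.5696  r=8.3796  x^+=1.5838  v^+=-0.3442  a^+=0.8917
step 2: x_pred=1.9849  r=0.7151  x^+=2.4247  v^+=0.9968  a^+=0.9917
step 3: x_pred=4.8161  r=-1.5661  x^+=3.8529  v^+=2.2119  a^+=0.7727
step 4: x_pred=7.7399  r=-3.8099  x^+=5.3968  v^+=2.8556  a^+=0.2400
step 5: x_pred=9.6618  r=-11.1518  x^+=2.8034  v^+=1.8890  a^+=-1.3194
step 6: x_pred=4.1555  r=0.7745  x^+=4.6318  v^+=0.1194  a^+=-1.2111
step 7: x_pred=3.5962  r=-8.2162  x^+=-1.4568  v^+=-2.5497  a^+=-2.3600
step 8: x_pred=-7.3978  r=12.8678  x^+=0.5159  v^+=-4.3715  a^+=-0.5606

v_post = -4.3715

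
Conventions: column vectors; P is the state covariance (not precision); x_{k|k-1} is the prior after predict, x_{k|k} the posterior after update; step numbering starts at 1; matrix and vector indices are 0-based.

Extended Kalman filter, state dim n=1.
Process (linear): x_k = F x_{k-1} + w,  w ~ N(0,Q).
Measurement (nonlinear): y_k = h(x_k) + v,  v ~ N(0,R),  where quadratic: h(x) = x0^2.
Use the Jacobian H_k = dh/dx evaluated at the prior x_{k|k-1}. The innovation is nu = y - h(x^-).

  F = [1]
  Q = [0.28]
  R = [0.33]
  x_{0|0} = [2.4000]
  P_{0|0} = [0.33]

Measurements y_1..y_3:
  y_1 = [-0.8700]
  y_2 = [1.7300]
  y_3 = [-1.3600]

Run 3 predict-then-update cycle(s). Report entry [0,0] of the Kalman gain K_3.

step 1: x^-=[2.4000]  P^-=[0.6100]  H_jac=[4.8000]  S=[14.3844]  K=[0.2036]  nu=[-6.6300]  x^+=[1.0504]  P^+=[0.0140]
step 2: x^-=[1.0504]  P^-=[0.2940]  H_jac=[2.1009]  S=[1.6276]  K=[0.3795]  nu=[0.6266]  x^+=[1.2882]  P^+=[0.0596]
step 3: x^-=[1.2882]  P^-=[0.3396]  H_jac=[2.5764]  S=[2.5843]  K=[0.3386]  nu=[-3.0195]  x^+=[0.2659]  P^+=[0.0434]

K[0,0] = 0.3386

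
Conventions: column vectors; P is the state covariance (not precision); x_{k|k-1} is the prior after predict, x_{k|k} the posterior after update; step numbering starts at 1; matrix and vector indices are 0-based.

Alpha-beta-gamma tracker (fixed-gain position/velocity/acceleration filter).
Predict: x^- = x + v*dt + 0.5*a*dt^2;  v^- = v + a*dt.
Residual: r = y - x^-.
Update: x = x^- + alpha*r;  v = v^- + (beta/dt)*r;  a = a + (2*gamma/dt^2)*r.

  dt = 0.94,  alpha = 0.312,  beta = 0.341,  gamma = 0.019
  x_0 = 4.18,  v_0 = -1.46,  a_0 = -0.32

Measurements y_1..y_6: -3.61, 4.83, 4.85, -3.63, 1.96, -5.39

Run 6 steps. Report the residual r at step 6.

resid = -5.4684

step 1: x_pred=2.6662  r=-6.2762  x^+=0.7080  v^+=-4.0376  a^+=-0.5899
step 2: x_pred=-3.3479  r=8.1779  x^+=-0.7964  v^+=-1.6254  a^+=-0.2382
step 3: x_pred=-2.4296  r=7.2796  x^+=-0.1583  v^+=0.7914  a^+=0.0748
step 4: x_pred=0.6186  r=-4.2486  x^+=-0.7069  v^+=-0.6795  a^+=-0.1079
step 5: x_pred=-1.3933  r=3.3533  x^+=-0.3471  v^+=0.4356  a^+=0.0363
step 6: x_pred=0.0784  r=-5.4684  x^+=-1.6277  v^+=-1.5140  a^+=-0.1988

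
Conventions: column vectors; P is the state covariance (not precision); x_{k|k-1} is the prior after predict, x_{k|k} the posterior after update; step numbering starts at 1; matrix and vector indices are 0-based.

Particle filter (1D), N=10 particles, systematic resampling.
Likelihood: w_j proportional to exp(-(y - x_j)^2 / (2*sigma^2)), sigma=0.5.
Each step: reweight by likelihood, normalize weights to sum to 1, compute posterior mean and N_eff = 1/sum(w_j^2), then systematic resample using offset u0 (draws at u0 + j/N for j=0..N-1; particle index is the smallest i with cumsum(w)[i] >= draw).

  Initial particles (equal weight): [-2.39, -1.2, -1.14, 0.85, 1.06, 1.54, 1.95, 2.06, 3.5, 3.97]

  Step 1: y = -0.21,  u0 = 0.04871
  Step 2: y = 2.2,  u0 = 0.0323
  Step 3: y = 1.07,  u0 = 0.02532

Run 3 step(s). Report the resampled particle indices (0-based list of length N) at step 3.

resampled_idx = [0, 1, 2, 3, 4, 5, 6, 7, 8, 9]

step 1: w=[0.0002, 0.3022, 0.3806, 0.2268, 0.0853, 0.0047, 0.0002, 0.0001, 0.0000, 0.0000]  mean=-0.5060  Neff=3.3908  idx=[1, 1, 1, 2, 2, 2, 2, 3, 3, 4]
step 2: w=[0.0000, 0.0000, 0.0000, 0.0000, 0.0000, 0.0000, 0.0000, 0.2064, 0.2064, 0.5873]  mean=0.9733  Neff=2.3253  idx=[7, 7, 8, 8, 9, 9, 9, 9, 9, 9]
step 3: w=[0.0943, 0.0943, 0.0943, 0.0943, 0.1038, 0.1038, 0.1038, 0.1038, 0.1038, 0.1038]  mean=0.9808  Neff=9.9781  idx=[0, 1, 2, 3, 4, 5, 6, 7, 8, 9]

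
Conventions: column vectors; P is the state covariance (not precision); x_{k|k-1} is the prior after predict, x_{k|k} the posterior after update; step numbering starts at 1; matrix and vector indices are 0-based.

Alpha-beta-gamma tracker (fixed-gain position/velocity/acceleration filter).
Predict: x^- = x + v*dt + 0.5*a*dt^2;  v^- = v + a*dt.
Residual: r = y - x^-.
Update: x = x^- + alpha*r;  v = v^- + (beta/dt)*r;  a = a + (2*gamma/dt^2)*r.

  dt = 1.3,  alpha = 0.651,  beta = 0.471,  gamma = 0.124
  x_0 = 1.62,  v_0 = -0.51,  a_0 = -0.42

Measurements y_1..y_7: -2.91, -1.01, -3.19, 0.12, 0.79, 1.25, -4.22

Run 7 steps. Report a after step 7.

a_post = -0.9001

step 1: x_pred=0.6021  r=-3.5121  x^+=-1.6843  v^+=-2.3285  a^+=-0.9354
step 2: x_pred=-5.5017  r=4.4917  x^+=-2.5776  v^+=-1.9171  a^+=-0.2763
step 3: x_pred=-5.3032  r=2.1132  x^+=-3.9275  v^+=-1.5106  a^+=0.0339
step 4: x_pred=-5.8627  r=5.9827  x^+=-1.9679  v^+=0.7010  a^+=0.9118
step 5: x_pred=-0.2862  r=1.0762  x^+=0.4144  v^+=2.2762  a^+=1.0697
step 6: x_pred=4.2774  r=-3.0274  x^+=2.3066  v^+=2.5700  a^+=0.6255
step 7: x_pred=6.1761  r=-10.3961  x^+=-0.5918  v^+=-0.3835  a^+=-0.9001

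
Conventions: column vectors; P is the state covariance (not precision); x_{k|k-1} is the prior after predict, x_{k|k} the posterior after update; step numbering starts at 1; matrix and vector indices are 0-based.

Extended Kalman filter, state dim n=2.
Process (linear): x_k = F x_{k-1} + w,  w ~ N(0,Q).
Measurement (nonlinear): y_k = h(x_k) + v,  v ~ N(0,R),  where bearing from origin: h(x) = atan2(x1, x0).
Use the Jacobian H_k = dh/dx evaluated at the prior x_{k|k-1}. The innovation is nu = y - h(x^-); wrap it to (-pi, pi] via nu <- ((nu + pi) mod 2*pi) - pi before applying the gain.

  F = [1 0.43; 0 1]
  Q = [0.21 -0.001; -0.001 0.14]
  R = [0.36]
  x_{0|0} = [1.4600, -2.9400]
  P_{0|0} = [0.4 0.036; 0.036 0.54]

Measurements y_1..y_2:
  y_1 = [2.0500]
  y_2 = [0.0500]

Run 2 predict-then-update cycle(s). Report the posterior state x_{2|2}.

x_post = [-2.1896, -3.7415]

step 1: x^-=[0.1958, -2.9400]  P^-=[0.7408 0.2672; 0.2672 0.6800]  H_jac=[0.3386 0.0226]  S=[0.4494]  K=[0.5717; 0.2355]  nu=[-2.7289]  x^+=[-1.3642, -3.5826]  P^+=[0.5940 0.2067; 0.2067 0.6551]
step 2: x^-=[-2.9047, -3.5826]  P^-=[1.1028 0.4874; 0.4874 0.7951]  H_jac=[0.1684 -0.1365]  S=[0.3837]  K=[0.3106; -0.0690]  nu=[2.3021]  x^+=[-2.1896, -3.7415]  P^+=[1.0658 0.4956; 0.4956 0.7933]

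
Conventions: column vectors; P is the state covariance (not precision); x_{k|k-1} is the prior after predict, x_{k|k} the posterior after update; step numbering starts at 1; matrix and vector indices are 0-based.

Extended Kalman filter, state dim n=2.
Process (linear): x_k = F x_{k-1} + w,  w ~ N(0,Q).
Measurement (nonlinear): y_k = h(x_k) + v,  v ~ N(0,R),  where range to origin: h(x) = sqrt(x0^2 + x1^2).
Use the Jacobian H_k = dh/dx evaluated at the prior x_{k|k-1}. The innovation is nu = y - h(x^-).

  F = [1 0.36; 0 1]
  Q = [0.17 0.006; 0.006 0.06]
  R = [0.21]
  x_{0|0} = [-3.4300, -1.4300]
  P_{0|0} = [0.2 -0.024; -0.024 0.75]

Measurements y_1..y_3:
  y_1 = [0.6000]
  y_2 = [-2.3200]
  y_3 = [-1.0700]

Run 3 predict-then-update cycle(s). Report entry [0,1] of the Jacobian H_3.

H_jac[0,1] = -0.3082

step 1: x^-=[-3.9448, -1.4300]  P^-=[0.4499 0.2520; 0.2520 0.8100]  H_jac=[-0.9401 -0.3408]  S=[0.8632]  K=[-0.5895; -0.5942]  nu=[-3.5960]  x^+=[-1.8250, 0.7069]  P^+=[0.1499 -0.0504; -0.0504 0.5052]
step 2: x^-=[-1.5705, 0.7069]  P^-=[0.3491 0.1375; 0.1375 0.5652]  H_jac=[-0.9119 0.4104]  S=[0.4926]  K=[-0.5317; 0.2164]  nu=[-4.0422]  x^+=[0.5789, -0.1679]  P^+=[0.2098 0.1942; 0.1942 0.5421]
step 3: x^-=[0.5185, -0.1679]  P^-=[0.5899 0.3953; 0.3953 0.6021]  H_jac=[0.9513 -0.3082]  S=[0.5693]  K=[0.7718; 0.3347]  nu=[-1.6150]  x^+=[-0.7280, -0.7085]  P^+=[0.2508 0.2483; 0.2483 0.5383]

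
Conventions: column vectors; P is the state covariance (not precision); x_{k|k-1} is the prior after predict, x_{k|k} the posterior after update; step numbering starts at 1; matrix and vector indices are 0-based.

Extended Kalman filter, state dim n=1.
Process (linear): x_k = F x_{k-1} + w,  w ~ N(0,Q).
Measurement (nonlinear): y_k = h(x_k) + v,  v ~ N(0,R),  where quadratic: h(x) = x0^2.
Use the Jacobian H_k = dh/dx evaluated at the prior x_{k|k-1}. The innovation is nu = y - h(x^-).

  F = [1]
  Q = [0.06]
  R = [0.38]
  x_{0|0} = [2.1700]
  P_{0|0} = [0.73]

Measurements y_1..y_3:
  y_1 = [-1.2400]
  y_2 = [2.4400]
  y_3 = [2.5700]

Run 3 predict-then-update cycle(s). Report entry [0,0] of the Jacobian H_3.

step 1: x^-=[2.1700]  P^-=[0.7900]  H_jac=[4.3400]  S=[15.2601]  K=[0.2247]  nu=[-5.9489]  x^+=[0.8334]  P^+=[0.0197]
step 2: x^-=[0.8334]  P^-=[0.0797]  H_jac=[1.6668]  S=[0.6014]  K=[0.2208]  nu=[1.7454]  x^+=[1.2189]  P^+=[0.0503]
step 3: x^-=[1.2189]  P^-=[0.1103]  H_jac=[2.4377]  S=[1.0357]  K=[0.2597]  nu=[1.0844]  x^+=[1.5005]  P^+=[0.0405]

H_jac[0,0] = 2.4377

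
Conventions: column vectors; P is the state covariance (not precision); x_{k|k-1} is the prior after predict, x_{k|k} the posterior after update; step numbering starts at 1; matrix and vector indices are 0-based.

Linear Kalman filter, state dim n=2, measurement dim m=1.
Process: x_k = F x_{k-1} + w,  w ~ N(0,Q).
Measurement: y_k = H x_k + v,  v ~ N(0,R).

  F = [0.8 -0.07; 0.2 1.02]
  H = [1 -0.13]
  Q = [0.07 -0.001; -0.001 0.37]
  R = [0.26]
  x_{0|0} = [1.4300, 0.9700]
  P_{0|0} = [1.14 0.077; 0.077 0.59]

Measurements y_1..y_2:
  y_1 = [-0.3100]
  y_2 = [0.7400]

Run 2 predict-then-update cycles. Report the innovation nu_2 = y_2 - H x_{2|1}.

innov = [0.8614]

step 1: x^-=[1.0761, 1.2754]  P^-=[0.7939 0.2010; 0.2010 1.0609]  S=[1.0195]  K=[0.7530; 0.0619]  nu=[-1.2203]  x^+=[0.1572, 1.1999]  P^+=[0.2157 0.1535; 0.1535 1.0569]
step 2: x^-=[0.0418, 1.2553]  P^-=[0.1961 0.0812; 0.0812 1.5409]  S=[0.4610]  K=[0.4024; -0.2585]  nu=[0.8614]  x^+=[0.3884, 1.0326]  P^+=[0.1214 0.1291; 0.1291 1.5101]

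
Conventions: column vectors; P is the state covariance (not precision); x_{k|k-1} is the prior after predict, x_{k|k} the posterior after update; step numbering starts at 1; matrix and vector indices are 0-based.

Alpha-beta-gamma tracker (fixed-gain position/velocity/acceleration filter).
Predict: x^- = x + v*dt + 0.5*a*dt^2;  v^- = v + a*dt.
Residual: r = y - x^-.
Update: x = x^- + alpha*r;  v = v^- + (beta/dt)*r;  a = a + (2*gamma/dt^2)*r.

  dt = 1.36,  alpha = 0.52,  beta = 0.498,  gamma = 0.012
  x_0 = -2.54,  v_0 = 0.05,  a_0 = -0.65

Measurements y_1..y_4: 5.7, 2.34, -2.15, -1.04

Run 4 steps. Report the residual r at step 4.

step 1: x_pred=-3.0731  r=8.7731  x^+=1.4889  v^+=2.3785  a^+=-0.5362
step 2: x_pred=4.2278  r=-1.8878  x^+=3.2462  v^+=0.9580  a^+=-0.5607
step 3: x_pred=4.0306  r=-6.1806  x^+=0.8167  v^+=-2.0676  a^+=-0.6409
step 4: x_pred=-2.5880  r=1.5480  x^+=-1.7830  v^+=-2.3724  a^+=-0.6208

resid = 1.5480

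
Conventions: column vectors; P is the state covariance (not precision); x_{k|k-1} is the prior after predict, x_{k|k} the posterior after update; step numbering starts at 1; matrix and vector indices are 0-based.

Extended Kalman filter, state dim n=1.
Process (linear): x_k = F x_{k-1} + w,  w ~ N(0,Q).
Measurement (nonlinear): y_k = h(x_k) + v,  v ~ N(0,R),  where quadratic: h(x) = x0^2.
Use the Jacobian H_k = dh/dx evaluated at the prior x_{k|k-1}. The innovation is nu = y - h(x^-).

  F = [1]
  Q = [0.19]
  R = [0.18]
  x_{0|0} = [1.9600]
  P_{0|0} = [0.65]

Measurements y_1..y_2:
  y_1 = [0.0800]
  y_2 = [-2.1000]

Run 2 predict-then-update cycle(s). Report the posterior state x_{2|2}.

x_post = [-0.2537]

step 1: x^-=[1.9600]  P^-=[0.8400]  H_jac=[3.9200]  S=[13.0878]  K=[0.2516]  nu=[-3.7616]  x^+=[1.0136]  P^+=[0.0116]
step 2: x^-=[1.0136]  P^-=[0.2016]  H_jac=[2.0272]  S=[1.0083]  K=[0.4052]  nu=[-3.1274]  x^+=[-0.2537]  P^+=[0.0360]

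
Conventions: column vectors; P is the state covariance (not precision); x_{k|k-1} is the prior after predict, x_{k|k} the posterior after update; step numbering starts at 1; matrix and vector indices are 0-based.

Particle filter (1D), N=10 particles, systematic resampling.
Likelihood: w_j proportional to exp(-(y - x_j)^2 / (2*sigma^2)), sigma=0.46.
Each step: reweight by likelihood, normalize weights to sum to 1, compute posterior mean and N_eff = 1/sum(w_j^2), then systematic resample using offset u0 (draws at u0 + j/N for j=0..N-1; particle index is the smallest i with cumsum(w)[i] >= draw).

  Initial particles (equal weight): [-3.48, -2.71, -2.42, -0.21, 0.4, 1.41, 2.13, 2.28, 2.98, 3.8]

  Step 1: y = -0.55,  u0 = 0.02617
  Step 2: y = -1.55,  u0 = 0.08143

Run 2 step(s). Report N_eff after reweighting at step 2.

step 1: w=[0.0000, 0.0000, 0.0003, 0.8648, 0.1347, 0.0001, 0.0000, 0.0000, 0.0000, 0.0000]  mean=-0.1283  Neff=1.3053  idx=[3, 3, 3, 3, 3, 3, 3, 3, 3, 4]
step 2: w=[0.1110, 0.1110, 0.1110, 0.1110, 0.1110, 0.1110, 0.1110, 0.1110, 0.1110, 0.0010]  mean=-0.2094  Neff=9.0174  idx=[0, 1, 2, 3, 4, 5, 6, 7, 7, 8]

N_eff = 9.0174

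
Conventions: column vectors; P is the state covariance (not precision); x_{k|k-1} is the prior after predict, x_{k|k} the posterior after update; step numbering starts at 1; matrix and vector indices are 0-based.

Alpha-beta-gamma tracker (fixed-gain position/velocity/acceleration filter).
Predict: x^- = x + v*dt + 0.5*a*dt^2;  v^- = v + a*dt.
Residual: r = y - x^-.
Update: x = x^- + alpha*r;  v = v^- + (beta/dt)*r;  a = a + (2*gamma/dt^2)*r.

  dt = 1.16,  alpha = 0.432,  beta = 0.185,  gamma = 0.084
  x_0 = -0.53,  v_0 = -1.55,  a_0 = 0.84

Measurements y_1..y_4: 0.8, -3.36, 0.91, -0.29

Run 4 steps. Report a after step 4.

a_post = 0.5004

step 1: x_pred=-1.7628  r=2.5628  x^+=-0.6557  v^+=-0.1669  a^+=1.1600
step 2: x_pred=-0.0688  r=-3.2912  x^+=-1.4906  v^+=0.6538  a^+=0.7491
step 3: x_pred=-0.2282  r=1.1382  x^+=0.2635  v^+=1.7043  a^+=0.8912
step 4: x_pred=2.8400  r=-3.1300  x^+=1.4879  v^+=2.2388  a^+=0.5004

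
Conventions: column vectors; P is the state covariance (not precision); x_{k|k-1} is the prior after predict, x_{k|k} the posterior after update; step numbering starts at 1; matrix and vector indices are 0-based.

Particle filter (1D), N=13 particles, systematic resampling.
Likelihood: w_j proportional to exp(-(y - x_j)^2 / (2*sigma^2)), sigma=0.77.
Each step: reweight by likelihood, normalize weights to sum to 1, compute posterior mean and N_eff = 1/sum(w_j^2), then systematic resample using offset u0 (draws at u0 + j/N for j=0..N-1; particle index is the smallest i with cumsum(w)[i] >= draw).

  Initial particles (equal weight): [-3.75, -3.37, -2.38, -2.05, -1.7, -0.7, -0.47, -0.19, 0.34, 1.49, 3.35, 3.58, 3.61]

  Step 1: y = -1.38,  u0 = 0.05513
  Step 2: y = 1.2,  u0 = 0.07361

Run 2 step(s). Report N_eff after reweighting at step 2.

step 1: w=[0.0024, 0.0097, 0.1183, 0.1883, 0.2522, 0.1861, 0.1367, 0.0833, 0.0227, 0.0003, 0.0000, 0.0000, 0.0000]  mean=-1.3403  Neff=5.7496  idx=[2, 3, 3, 3, 4, 4, 4, 5, 5, 5, 6, 7, 8]
step 2: w=[0.0000, 0.0001, 0.0001, 0.0001, 0.0009, 0.0009, 0.0009, 0.0489, 0.0489, 0.0489, 0.0978, 0.2015, 0.5508]  mean=-0.0050  Neff=2.7718  idx=[8, 10, 10, 11, 11, 12, 12, 12, 12, 12, 12, 12, 12]

N_eff = 2.7718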